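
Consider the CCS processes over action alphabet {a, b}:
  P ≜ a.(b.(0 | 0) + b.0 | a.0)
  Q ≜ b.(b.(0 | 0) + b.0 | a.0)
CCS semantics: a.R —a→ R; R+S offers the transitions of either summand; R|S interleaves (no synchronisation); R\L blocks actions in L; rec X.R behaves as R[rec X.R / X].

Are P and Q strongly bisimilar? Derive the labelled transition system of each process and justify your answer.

NO

P's transition system — 5 states:
  u0 = a.(b.(0 | 0) + b.0 | a.0) → —a→ u1
  u1 = b.(0 | 0) + b.0 | a.0 → —a→ u2, —b→ u3, —b→ u4
  u2 = b.0 | 0 → —b→ u3
  u3 = 0 | 0 → deadlocked
  u4 = 0 | a.0 → —a→ u3
Q's transition system — 5 states:
  v0 = b.(b.(0 | 0) + b.0 | a.0) → —b→ v1
  v1 = b.(0 | 0) + b.0 | a.0 → —a→ v2, —b→ v3, —b→ v4
  v2 = b.0 | 0 → —b→ v3
  v3 = 0 | 0 → deadlocked
  v4 = 0 | a.0 → —a→ v3
Partition-refinement fixed point:
  B0 = {u0}
  B1 = {u1, v1}
  B2 = {u4, v4}
  B3 = {u3, v3}
  B4 = {u2, v2}
  B5 = {v0}
u0 ∈ B0, v0 ∈ B5 → different blocks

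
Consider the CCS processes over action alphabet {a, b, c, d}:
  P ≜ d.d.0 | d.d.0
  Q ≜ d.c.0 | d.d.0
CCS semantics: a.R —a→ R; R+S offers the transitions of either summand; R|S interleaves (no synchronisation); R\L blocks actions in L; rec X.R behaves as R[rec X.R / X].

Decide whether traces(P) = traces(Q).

traces(P) ≠ traces(Q) — witness ⟨dddd⟩

LTS(P): 9 reachable states
  s0 = d.d.0 | d.d.0 has moves -d-> s1, -d-> s2
  s1 = d.0 | d.d.0 has moves -d-> s3, -d-> s4
  s2 = d.d.0 | d.0 has moves -d-> s4, -d-> s5
  s3 = 0 | d.d.0 has moves -d-> s6
  s4 = d.0 | d.0 has moves -d-> s6, -d-> s7
  s5 = d.d.0 | 0 has moves -d-> s7
  s6 = 0 | d.0 has moves -d-> s8
  s7 = d.0 | 0 has moves -d-> s8
  s8 = 0 | 0 has moves ∅
LTS(Q): 9 reachable states
  t0 = d.c.0 | d.d.0 has moves -d-> t1, -d-> t2
  t1 = c.0 | d.d.0 has moves -c-> t3, -d-> t4
  t2 = d.c.0 | d.0 has moves -d-> t4, -d-> t5
  t3 = 0 | d.d.0 has moves -d-> t6
  t4 = c.0 | d.0 has moves -c-> t6, -d-> t7
  t5 = d.c.0 | 0 has moves -d-> t7
  t6 = 0 | d.0 has moves -d-> t8
  t7 = c.0 | 0 has moves -c-> t8
  t8 = 0 | 0 has moves ∅
Executing dddd from P (initial set {s0}):
  step 1 (d): {s1, s2}
  step 2 (d): {s3, s4, s5}
  step 3 (d): {s6, s7}
  step 4 (d): {s8}
  ✓ P
Executing dddd from Q (initial set {t0}):
  step 1 (d): {t1, t2}
  step 2 (d): {t4, t5}
  step 3 (d): {t7}
  step 4 (d): ∅  — Q cannot continue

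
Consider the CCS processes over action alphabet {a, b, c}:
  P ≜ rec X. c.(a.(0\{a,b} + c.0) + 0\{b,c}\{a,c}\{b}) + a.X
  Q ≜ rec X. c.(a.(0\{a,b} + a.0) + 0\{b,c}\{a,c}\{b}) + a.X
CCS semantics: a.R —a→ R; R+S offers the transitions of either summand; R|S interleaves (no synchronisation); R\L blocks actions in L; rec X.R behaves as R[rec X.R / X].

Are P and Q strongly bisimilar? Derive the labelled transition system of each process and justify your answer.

Reachable graph of P (4 states):
  m0 = rec X. c.(a.(0\{a,b} + c.0) + 0\{b,c}\{a,c}\{b}) + a.X | —a→ m0, —c→ m1
  m1 = a.(0\{a,b} + c.0) + 0\{b,c}\{a,c}\{b} | —a→ m2
  m2 = 0\{a,b} + c.0 | —c→ m3
  m3 = 0 | (no moves)
Reachable graph of Q (4 states):
  n0 = rec X. c.(a.(0\{a,b} + a.0) + 0\{b,c}\{a,c}\{b}) + a.X | —a→ n0, —c→ n1
  n1 = a.(0\{a,b} + a.0) + 0\{b,c}\{a,c}\{b} | —a→ n2
  n2 = 0\{a,b} + a.0 | —a→ n3
  n3 = 0 | (no moves)
Partition-refinement fixed point:
  B0 = {m0}
  B1 = {m1}
  B2 = {m2}
  B3 = {m3, n3}
  B4 = {n0}
  B5 = {n1}
  B6 = {n2}
m0 ∈ B0, n0 ∈ B4 → different blocks

NO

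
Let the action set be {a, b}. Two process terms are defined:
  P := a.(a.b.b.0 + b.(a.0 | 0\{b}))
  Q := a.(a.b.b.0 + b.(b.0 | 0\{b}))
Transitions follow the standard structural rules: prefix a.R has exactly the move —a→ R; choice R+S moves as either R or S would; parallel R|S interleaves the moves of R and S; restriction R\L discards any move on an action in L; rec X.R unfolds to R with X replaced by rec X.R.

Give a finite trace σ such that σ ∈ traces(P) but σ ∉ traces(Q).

aba

LTS(P): 7 reachable states
  m0 = a.(a.b.b.0 + b.(a.0 | 0\{b})) :: =a=> m1
  m1 = a.b.b.0 + b.(a.0 | 0\{b}) :: =a=> m2, =b=> m3
  m2 = b.b.0 :: =b=> m4
  m3 = a.0 | 0\{b} :: =a=> m5
  m4 = b.0 :: =b=> m6
  m5 = 0 | 0\{b} :: deadlocked
  m6 = 0 :: deadlocked
LTS(Q): 7 reachable states
  n0 = a.(a.b.b.0 + b.(b.0 | 0\{b})) :: =a=> n1
  n1 = a.b.b.0 + b.(b.0 | 0\{b}) :: =a=> n2, =b=> n3
  n2 = b.b.0 :: =b=> n4
  n3 = b.0 | 0\{b} :: =b=> n5
  n4 = b.0 :: =b=> n6
  n5 = 0 | 0\{b} :: deadlocked
  n6 = 0 :: deadlocked
Trace ⟨aba⟩ through P, begin at {m0}:
  step 1 (a): {m1}
  step 2 (b): {m3}
  step 3 (a): {m5}
  ✓ P
Trace ⟨aba⟩ through Q, begin at {n0}:
  step 1 (a): {n1}
  step 2 (b): {n3}
  step 3 (a): ∅ (Q stuck)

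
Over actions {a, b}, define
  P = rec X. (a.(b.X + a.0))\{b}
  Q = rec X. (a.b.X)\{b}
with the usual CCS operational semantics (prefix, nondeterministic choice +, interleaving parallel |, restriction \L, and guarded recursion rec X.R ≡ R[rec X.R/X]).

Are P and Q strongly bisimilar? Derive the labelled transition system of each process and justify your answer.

P ≁ Q

Reachable graph of P (3 states):
  m0 = rec X. (a.(b.X + a.0))\{b} ⊢ -a-> m1
  m1 = (b.(rec X. (a.(b.X + a.0))\{b}) + a.0)\{b} ⊢ -a-> m2
  m2 = 0\{b} ⊢ (no moves)
Reachable graph of Q (2 states):
  n0 = rec X. (a.b.X)\{b} ⊢ -a-> n1
  n1 = (b.(rec X. (a.b.X)\{b}))\{b} ⊢ (no moves)
Bisimilarity quotient blocks:
  B0 = {m0}
  B1 = {m1, n0}
  B2 = {m2, n1}
m0 ∈ B0, n0 ∈ B1 → different blocks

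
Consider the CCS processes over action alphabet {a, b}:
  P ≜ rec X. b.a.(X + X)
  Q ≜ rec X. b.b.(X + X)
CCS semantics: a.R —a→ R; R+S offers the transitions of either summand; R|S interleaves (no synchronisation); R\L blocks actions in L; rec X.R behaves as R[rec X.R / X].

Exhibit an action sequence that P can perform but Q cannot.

Reachable graph of P (3 states):
  u0 = rec X. b.a.(X + X) | =b=> u1
  u1 = a.((rec X. b.a.(X + X)) + (rec X. b.a.(X + X))) | =a=> u2
  u2 = (rec X. b.a.(X + X)) + (rec X. b.a.(X + X)) | =b=> u1
Reachable graph of Q (3 states):
  v0 = rec X. b.b.(X + X) | =b=> v1
  v1 = b.((rec X. b.b.(X + X)) + (rec X. b.b.(X + X))) | =b=> v2
  v2 = (rec X. b.b.(X + X)) + (rec X. b.b.(X + X)) | =b=> v1
Trace ⟨ba⟩ through P, begin at {u0}:
  after b @ step 1: {u1}
  after a @ step 2: {u2}
  ✓ P
Trace ⟨ba⟩ through Q, begin at {v0}:
  after b @ step 1: {v1}
  after a @ step 2: ∅ (Q stuck)

ba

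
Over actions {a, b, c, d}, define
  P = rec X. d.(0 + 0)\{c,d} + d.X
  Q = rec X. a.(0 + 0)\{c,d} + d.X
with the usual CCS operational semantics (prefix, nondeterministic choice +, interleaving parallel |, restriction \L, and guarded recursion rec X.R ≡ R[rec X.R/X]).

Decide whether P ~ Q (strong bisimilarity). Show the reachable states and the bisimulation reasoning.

LTS(P): 2 reachable states
  s0 = rec X. d.(0 + 0)\{c,d} + d.X → ··d··> s0, ··d··> s1
  s1 = (0 + 0)\{c,d} → deadlocked
LTS(Q): 2 reachable states
  t0 = rec X. a.(0 + 0)\{c,d} + d.X → ··a··> t1, ··d··> t0
  t1 = (0 + 0)\{c,d} → deadlocked
Coarsest stable partition (strong bisimilarity classes):
  B0 = {s0}
  B1 = {s1, t1}
  B2 = {t0}
s0 ∈ B0, t0 ∈ B2 → different blocks

P ≁ Q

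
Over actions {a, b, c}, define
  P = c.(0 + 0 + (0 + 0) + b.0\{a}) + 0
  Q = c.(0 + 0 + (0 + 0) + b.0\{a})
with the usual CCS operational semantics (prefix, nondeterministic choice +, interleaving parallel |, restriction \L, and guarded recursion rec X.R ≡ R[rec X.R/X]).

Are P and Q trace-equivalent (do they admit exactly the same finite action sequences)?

LTS(P): 3 reachable states
  s0 = c.(0 + 0 + (0 + 0) + b.0\{a}) + 0 :: --c--▸ s1
  s1 = 0 + 0 + (0 + 0) + b.0\{a} :: --b--▸ s2
  s2 = 0\{a} :: ·
LTS(Q): 3 reachable states
  t0 = c.(0 + 0 + (0 + 0) + b.0\{a}) :: --c--▸ t1
  t1 = 0 + 0 + (0 + 0) + b.0\{a} :: --b--▸ t2
  t2 = 0\{a} :: ·
Partition-refinement fixed point:
  B0 = {s0, t0}
  B1 = {s1, t1}
  B2 = {s2, t2}
s0 ∈ B0, t0 ∈ B0 → same block
Bisimilar ⇒ trace-equivalent.

traces(P) = traces(Q)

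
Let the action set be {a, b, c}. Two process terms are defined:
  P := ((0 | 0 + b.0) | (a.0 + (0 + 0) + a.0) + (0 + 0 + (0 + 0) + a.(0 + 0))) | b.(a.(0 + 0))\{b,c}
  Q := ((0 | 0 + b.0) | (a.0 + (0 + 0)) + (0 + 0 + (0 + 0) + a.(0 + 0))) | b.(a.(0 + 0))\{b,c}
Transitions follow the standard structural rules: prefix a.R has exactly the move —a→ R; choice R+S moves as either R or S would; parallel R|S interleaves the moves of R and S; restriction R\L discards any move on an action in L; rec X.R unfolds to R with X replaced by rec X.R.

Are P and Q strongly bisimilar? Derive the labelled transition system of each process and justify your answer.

bisimilar

Reachable graph of P (15 states):
  s0 = ((0 | 0 + b.0) | (a.0 + (0 + 0) + a.0) + (0 + 0 + (0 + 0) + a.(0 + 0))) | b.(a.(0 + 0))\{b,c} → ··a··> s1, ··a··> s2, ··b··> s3, ··b··> s4
  s1 = (0 + 0) | b.(a.(0 + 0))\{b,c} → ··b··> s5
  s2 = (0 | 0 + b.0) | 0 | b.(a.(0 + 0))\{b,c} → ··b··> s6, ··b··> s7
  s3 = ((0 | 0 + b.0) | (a.0 + (0 + 0) + a.0) + (0 + 0 + (0 + 0) + a.(0 + 0))) | (a.(0 + 0))\{b,c} → ··a··> s5, ··a··> s6, ··a··> s8, ··b··> s9
  s4 = 0 | (a.0 + (0 + 0) + a.0) | b.(a.(0 + 0))\{b,c} → ··a··> s7, ··b··> s9
  s5 = (0 + 0) | (a.(0 + 0))\{b,c} → ··a··> s10
  s6 = (0 | 0 + b.0) | 0 | (a.(0 + 0))\{b,c} → ··a··> s11, ··b··> s12
  s7 = 0 | 0 | b.(a.(0 + 0))\{b,c} → ··b··> s12
  s8 = ((0 | 0 + b.0) | (a.0 + (0 + 0) + a.0) + (0 + 0 + (0 + 0) + a.(0 + 0))) | (0 + 0)\{b,c} → ··a··> s10, ··a··> s11, ··b··> s13
  s9 = 0 | (a.0 + (0 + 0) + a.0) | (a.(0 + 0))\{b,c} → ··a··> s12, ··a··> s13
  s10 = (0 + 0) | (0 + 0)\{b,c} → stopped
  s11 = (0 | 0 + b.0) | 0 | (0 + 0)\{b,c} → ··b··> s14
  s12 = 0 | 0 | (a.(0 + 0))\{b,c} → ··a··> s14
  s13 = 0 | (a.0 + (0 + 0) + a.0) | (0 + 0)\{b,c} → ··a··> s14
  s14 = 0 | 0 | (0 + 0)\{b,c} → stopped
Reachable graph of Q (15 states):
  t0 = ((0 | 0 + b.0) | (a.0 + (0 + 0)) + (0 + 0 + (0 + 0) + a.(0 + 0))) | b.(a.(0 + 0))\{b,c} → ··a··> t1, ··a··> t2, ··b··> t3, ··b··> t4
  t1 = (0 + 0) | b.(a.(0 + 0))\{b,c} → ··b··> t5
  t2 = (0 | 0 + b.0) | 0 | b.(a.(0 + 0))\{b,c} → ··b··> t6, ··b··> t7
  t3 = ((0 | 0 + b.0) | (a.0 + (0 + 0)) + (0 + 0 + (0 + 0) + a.(0 + 0))) | (a.(0 + 0))\{b,c} → ··a··> t5, ··a··> t6, ··a··> t8, ··b··> t9
  t4 = 0 | (a.0 + (0 + 0)) | b.(a.(0 + 0))\{b,c} → ··a··> t7, ··b··> t9
  t5 = (0 + 0) | (a.(0 + 0))\{b,c} → ··a··> t10
  t6 = (0 | 0 + b.0) | 0 | (a.(0 + 0))\{b,c} → ··a··> t11, ··b··> t12
  t7 = 0 | 0 | b.(a.(0 + 0))\{b,c} → ··b··> t12
  t8 = ((0 | 0 + b.0) | (a.0 + (0 + 0)) + (0 + 0 + (0 + 0) + a.(0 + 0))) | (0 + 0)\{b,c} → ··a··> t10, ··a··> t11, ··b··> t13
  t9 = 0 | (a.0 + (0 + 0)) | (a.(0 + 0))\{b,c} → ··a··> t12, ··a··> t13
  t10 = (0 + 0) | (0 + 0)\{b,c} → stopped
  t11 = (0 | 0 + b.0) | 0 | (0 + 0)\{b,c} → ··b··> t14
  t12 = 0 | 0 | (a.(0 + 0))\{b,c} → ··a··> t14
  t13 = 0 | (a.0 + (0 + 0)) | (0 + 0)\{b,c} → ··a··> t14
  t14 = 0 | 0 | (0 + 0)\{b,c} → stopped
Partition-refinement fixed point:
  B0 = {s0, t0}
  B1 = {s3, t3}
  B2 = {s8, t8}
  B3 = {s12, s13, s5, t12, t13, t5}
  B4 = {s10, s14, t10, t14}
  B5 = {s11, t11}
  B6 = {s6, t6}
  B7 = {s9, t9}
  B8 = {s1, s7, t1, t7}
  B9 = {s2, t2}
  B10 = {s4, t4}
s0 ∈ B0, t0 ∈ B0 → same block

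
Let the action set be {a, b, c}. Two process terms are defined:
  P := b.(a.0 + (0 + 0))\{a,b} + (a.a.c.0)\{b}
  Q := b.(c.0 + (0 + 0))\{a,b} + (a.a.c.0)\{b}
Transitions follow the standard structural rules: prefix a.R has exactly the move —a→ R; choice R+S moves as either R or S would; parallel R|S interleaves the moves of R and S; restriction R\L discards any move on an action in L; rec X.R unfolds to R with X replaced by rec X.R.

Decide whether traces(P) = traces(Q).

Reachable graph of P (5 states):
  u0 = b.(a.0 + (0 + 0))\{a,b} + (a.a.c.0)\{b} | ··a··> u1, ··b··> u2
  u1 = (a.c.0)\{b} | ··a··> u3
  u2 = (a.0 + (0 + 0))\{a,b} | deadlocked
  u3 = (c.0)\{b} | ··c··> u4
  u4 = 0\{b} | deadlocked
Reachable graph of Q (6 states):
  v0 = b.(c.0 + (0 + 0))\{a,b} + (a.a.c.0)\{b} | ··a··> v1, ··b··> v2
  v1 = (a.c.0)\{b} | ··a··> v3
  v2 = (c.0 + (0 + 0))\{a,b} | ··c··> v4
  v3 = (c.0)\{b} | ··c··> v5
  v4 = 0\{a,b} | deadlocked
  v5 = 0\{b} | deadlocked
Trace ⟨bc⟩ through Q, begin at {v0}:
  [1] b ⇒ {v2}
  [2] c ⇒ {v4}
  — Q admits the full trace.
Trace ⟨bc⟩ through P, begin at {u0}:
  [1] b ⇒ {u2}
  [2] c ⇒ ∅  — P cannot continue

traces(P) ≠ traces(Q) — witness ⟨bc⟩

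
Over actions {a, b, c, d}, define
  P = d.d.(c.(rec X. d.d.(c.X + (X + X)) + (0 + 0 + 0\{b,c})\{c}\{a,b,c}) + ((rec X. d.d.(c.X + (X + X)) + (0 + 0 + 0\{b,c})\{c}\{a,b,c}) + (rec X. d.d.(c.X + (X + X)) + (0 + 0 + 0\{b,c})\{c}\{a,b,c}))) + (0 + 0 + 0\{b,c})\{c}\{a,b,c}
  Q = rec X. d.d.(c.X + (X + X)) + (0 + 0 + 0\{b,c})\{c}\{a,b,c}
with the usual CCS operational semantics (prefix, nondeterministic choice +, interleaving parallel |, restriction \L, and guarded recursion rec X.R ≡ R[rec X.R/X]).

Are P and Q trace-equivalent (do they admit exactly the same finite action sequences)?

YES

Reachable graph of P (4 states):
  s0 = d.d.(c.(rec X. d.d.(c.X + (X + X)) + (0 + 0 + 0\{b,c})\{c}\{a,b,c}) + ((rec X. d.d.(c.X + (X + X)) + (0 + 0 + 0\{b,c})\{c}\{a,b,c}) + (rec X. d.d.(c.X + (X + X)) + (0 + 0 + 0\{b,c})\{c}\{a,b,c}))) + (0 + 0 + 0\{b,c})\{c}\{a,b,c} ⊢ —d→ s1
  s1 = d.(c.(rec X. d.d.(c.X + (X + X)) + (0 + 0 + 0\{b,c})\{c}\{a,b,c}) + ((rec X. d.d.(c.X + (X + X)) + (0 + 0 + 0\{b,c})\{c}\{a,b,c}) + (rec X. d.d.(c.X + (X + X)) + (0 + 0 + 0\{b,c})\{c}\{a,b,c}))) ⊢ —d→ s2
  s2 = c.(rec X. d.d.(c.X + (X + X)) + (0 + 0 + 0\{b,c})\{c}\{a,b,c}) + ((rec X. d.d.(c.X + (X + X)) + (0 + 0 + 0\{b,c})\{c}\{a,b,c}) + (rec X. d.d.(c.X + (X + X)) + (0 + 0 + 0\{b,c})\{c}\{a,b,c})) ⊢ —c→ s3, —d→ s1
  s3 = rec X. d.d.(c.X + (X + X)) + (0 + 0 + 0\{b,c})\{c}\{a,b,c} ⊢ —d→ s1
Reachable graph of Q (3 states):
  t0 = rec X. d.d.(c.X + (X + X)) + (0 + 0 + 0\{b,c})\{c}\{a,b,c} ⊢ —d→ t1
  t1 = d.(c.(rec X. d.d.(c.X + (X + X)) + (0 + 0 + 0\{b,c})\{c}\{a,b,c}) + ((rec X. d.d.(c.X + (X + X)) + (0 + 0 + 0\{b,c})\{c}\{a,b,c}) + (rec X. d.d.(c.X + (X + X)) + (0 + 0 + 0\{b,c})\{c}\{a,b,c}))) ⊢ —d→ t2
  t2 = c.(rec X. d.d.(c.X + (X + X)) + (0 + 0 + 0\{b,c})\{c}\{a,b,c}) + ((rec X. d.d.(c.X + (X + X)) + (0 + 0 + 0\{b,c})\{c}\{a,b,c}) + (rec X. d.d.(c.X + (X + X)) + (0 + 0 + 0\{b,c})\{c}\{a,b,c})) ⊢ —c→ t0, —d→ t1
Bisimilarity quotient blocks:
  B0 = {s0, s3, t0}
  B1 = {s1, t1}
  B2 = {s2, t2}
s0 ∈ B0, t0 ∈ B0 → same block
Bisimilar ⇒ trace-equivalent.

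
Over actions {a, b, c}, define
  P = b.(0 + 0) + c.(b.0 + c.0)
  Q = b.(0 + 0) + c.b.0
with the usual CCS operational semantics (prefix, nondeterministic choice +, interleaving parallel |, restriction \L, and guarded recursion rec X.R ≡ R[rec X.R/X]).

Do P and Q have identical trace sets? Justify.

NO — witness ⟨cc⟩

P's transition system — 4 states:
  m0 = b.(0 + 0) + c.(b.0 + c.0) :: -b-> m1, -c-> m2
  m1 = 0 + 0 :: ·
  m2 = b.0 + c.0 :: -b-> m3, -c-> m3
  m3 = 0 :: ·
Q's transition system — 4 states:
  n0 = b.(0 + 0) + c.b.0 :: -b-> n1, -c-> n2
  n1 = 0 + 0 :: ·
  n2 = b.0 :: -b-> n3
  n3 = 0 :: ·
Executing cc from P (initial set {m0}):
  after c @ step 1: {m2}
  after c @ step 2: {m3}
  ✓ P
Executing cc from Q (initial set {n0}):
  after c @ step 1: {n2}
  after c @ step 2: ∅ (Q stuck)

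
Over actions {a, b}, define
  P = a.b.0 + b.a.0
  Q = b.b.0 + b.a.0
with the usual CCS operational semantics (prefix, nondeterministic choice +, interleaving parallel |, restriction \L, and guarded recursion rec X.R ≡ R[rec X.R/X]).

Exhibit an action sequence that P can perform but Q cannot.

P's transition system — 4 states:
  u0 = a.b.0 + b.a.0 :: —a→ u1, —b→ u2
  u1 = b.0 :: —b→ u3
  u2 = a.0 :: —a→ u3
  u3 = 0 :: stopped
Q's transition system — 4 states:
  v0 = b.b.0 + b.a.0 :: —b→ v1, —b→ v2
  v1 = a.0 :: —a→ v3
  v2 = b.0 :: —b→ v3
  v3 = 0 :: stopped
Executing a from P (initial set {u0}):
  [1] a ⇒ {u1}
  — P admits the full trace.
Executing a from Q (initial set {v0}):
  [1] a ⇒ ∅ (Q stuck)

a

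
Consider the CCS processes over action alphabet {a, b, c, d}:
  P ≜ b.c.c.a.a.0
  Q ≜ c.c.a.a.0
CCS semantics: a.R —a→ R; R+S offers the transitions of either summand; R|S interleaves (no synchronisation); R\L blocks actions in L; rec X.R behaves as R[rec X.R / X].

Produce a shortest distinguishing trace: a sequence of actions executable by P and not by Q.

P's transition system — 6 states:
  m0 = b.c.c.a.a.0 :: —b→ m1
  m1 = c.c.a.a.0 :: —c→ m2
  m2 = c.a.a.0 :: —c→ m3
  m3 = a.a.0 :: —a→ m4
  m4 = a.0 :: —a→ m5
  m5 = 0 :: deadlocked
Q's transition system — 5 states:
  n0 = c.c.a.a.0 :: —c→ n1
  n1 = c.a.a.0 :: —c→ n2
  n2 = a.a.0 :: —a→ n3
  n3 = a.0 :: —a→ n4
  n4 = 0 :: deadlocked
Run σ = ⟨b⟩ on P: start {m0}
  [1] b ⇒ {m1}
  ✓ P
Run σ = ⟨b⟩ on Q: start {n0}
  [1] b ⇒ ∅  — Q cannot continue

b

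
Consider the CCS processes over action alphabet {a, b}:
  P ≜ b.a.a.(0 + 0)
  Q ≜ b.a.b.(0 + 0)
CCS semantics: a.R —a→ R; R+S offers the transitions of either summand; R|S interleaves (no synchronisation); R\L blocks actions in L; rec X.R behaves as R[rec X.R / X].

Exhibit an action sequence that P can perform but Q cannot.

P's transition system — 4 states:
  p0 = b.a.a.(0 + 0) ⊢ =b=> p1
  p1 = a.a.(0 + 0) ⊢ =a=> p2
  p2 = a.(0 + 0) ⊢ =a=> p3
  p3 = 0 + 0 ⊢ ·
Q's transition system — 4 states:
  q0 = b.a.b.(0 + 0) ⊢ =b=> q1
  q1 = a.b.(0 + 0) ⊢ =a=> q2
  q2 = b.(0 + 0) ⊢ =b=> q3
  q3 = 0 + 0 ⊢ ·
Trace ⟨baa⟩ through P, begin at {p0}:
  [1] b ⇒ {p1}
  [2] a ⇒ {p2}
  [3] a ⇒ {p3}
  P completes σ.
Trace ⟨baa⟩ through Q, begin at {q0}:
  [1] b ⇒ {q1}
  [2] a ⇒ {q2}
  [3] a ⇒ ∅ (Q stuck)

baa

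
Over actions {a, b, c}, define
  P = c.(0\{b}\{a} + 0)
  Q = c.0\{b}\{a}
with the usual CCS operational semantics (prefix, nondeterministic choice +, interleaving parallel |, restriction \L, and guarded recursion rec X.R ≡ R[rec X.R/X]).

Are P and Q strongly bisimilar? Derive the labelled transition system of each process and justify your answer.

P's transition system — 2 states:
  u0 = c.(0\{b}\{a} + 0) | ··c··> u1
  u1 = 0\{b}\{a} + 0 | deadlocked
Q's transition system — 2 states:
  v0 = c.0\{b}\{a} | ··c··> v1
  v1 = 0\{b}\{a} | deadlocked
Partition-refinement fixed point:
  B0 = {u0, v0}
  B1 = {u1, v1}
u0 ∈ B0, v0 ∈ B0 → same block

bisimilar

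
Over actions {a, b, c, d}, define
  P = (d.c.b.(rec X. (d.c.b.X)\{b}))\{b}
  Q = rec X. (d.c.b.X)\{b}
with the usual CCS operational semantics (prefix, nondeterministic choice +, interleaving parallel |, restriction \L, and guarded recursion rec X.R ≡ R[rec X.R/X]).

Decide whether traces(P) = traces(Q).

traces(P) = traces(Q)

Reachable graph of P (3 states):
  m0 = (d.c.b.(rec X. (d.c.b.X)\{b}))\{b} has moves -d-> m1
  m1 = (c.b.(rec X. (d.c.b.X)\{b}))\{b} has moves -c-> m2
  m2 = (b.(rec X. (d.c.b.X)\{b}))\{b} has moves ·
Reachable graph of Q (3 states):
  n0 = rec X. (d.c.b.X)\{b} has moves -d-> n1
  n1 = (c.b.(rec X. (d.c.b.X)\{b}))\{b} has moves -c-> n2
  n2 = (b.(rec X. (d.c.b.X)\{b}))\{b} has moves ·
Partition-refinement fixed point:
  B0 = {m0, n0}
  B1 = {m1, n1}
  B2 = {m2, n2}
m0 ∈ B0, n0 ∈ B0 → same block
Bisimilar ⇒ trace-equivalent.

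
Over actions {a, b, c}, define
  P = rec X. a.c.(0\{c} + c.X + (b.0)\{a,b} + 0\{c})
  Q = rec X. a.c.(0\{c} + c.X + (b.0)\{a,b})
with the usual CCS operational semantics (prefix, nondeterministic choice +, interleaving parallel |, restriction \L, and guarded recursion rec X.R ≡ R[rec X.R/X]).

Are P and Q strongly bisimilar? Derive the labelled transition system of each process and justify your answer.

YES

LTS(P): 3 reachable states
  s0 = rec X. a.c.(0\{c} + c.X + (b.0)\{a,b} + 0\{c}) → —a→ s1
  s1 = c.(0\{c} + c.(rec X. a.c.(0\{c} + c.X + (b.0)\{a,b} + 0\{c})) + (b.0)\{a,b} + 0\{c}) → —c→ s2
  s2 = 0\{c} + c.(rec X. a.c.(0\{c} + c.X + (b.0)\{a,b} + 0\{c})) + (b.0)\{a,b} + 0\{c} → —c→ s0
LTS(Q): 3 reachable states
  t0 = rec X. a.c.(0\{c} + c.X + (b.0)\{a,b}) → —a→ t1
  t1 = c.(0\{c} + c.(rec X. a.c.(0\{c} + c.X + (b.0)\{a,b})) + (b.0)\{a,b}) → —c→ t2
  t2 = 0\{c} + c.(rec X. a.c.(0\{c} + c.X + (b.0)\{a,b})) + (b.0)\{a,b} → —c→ t0
Partition-refinement fixed point:
  B0 = {s0, t0}
  B1 = {s1, t1}
  B2 = {s2, t2}
s0 ∈ B0, t0 ∈ B0 → same block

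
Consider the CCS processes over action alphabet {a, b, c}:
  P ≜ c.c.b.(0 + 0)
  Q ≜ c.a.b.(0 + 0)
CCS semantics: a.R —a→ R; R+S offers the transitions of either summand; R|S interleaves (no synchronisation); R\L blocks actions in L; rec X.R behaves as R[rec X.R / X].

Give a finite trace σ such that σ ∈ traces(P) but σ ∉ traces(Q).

cc

Reachable graph of P (4 states):
  m0 = c.c.b.(0 + 0) has moves —c→ m1
  m1 = c.b.(0 + 0) has moves —c→ m2
  m2 = b.(0 + 0) has moves —b→ m3
  m3 = 0 + 0 has moves deadlocked
Reachable graph of Q (4 states):
  n0 = c.a.b.(0 + 0) has moves —c→ n1
  n1 = a.b.(0 + 0) has moves —a→ n2
  n2 = b.(0 + 0) has moves —b→ n3
  n3 = 0 + 0 has moves deadlocked
Trace ⟨cc⟩ through P, begin at {m0}:
  step 1 (c): {m1}
  step 2 (c): {m2}
  — P admits the full trace.
Trace ⟨cc⟩ through Q, begin at {n0}:
  step 1 (c): {n1}
  step 2 (c): ∅ (Q stuck)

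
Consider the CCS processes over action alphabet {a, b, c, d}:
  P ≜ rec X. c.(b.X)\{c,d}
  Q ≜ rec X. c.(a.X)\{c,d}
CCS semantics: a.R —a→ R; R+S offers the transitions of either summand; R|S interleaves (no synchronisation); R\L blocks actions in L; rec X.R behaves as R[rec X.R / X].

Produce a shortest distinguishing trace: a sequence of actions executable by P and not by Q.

cb

Reachable graph of P (3 states):
  s0 = rec X. c.(b.X)\{c,d} has moves =c=> s1
  s1 = (b.(rec X. c.(b.X)\{c,d}))\{c,d} has moves =b=> s2
  s2 = (rec X. c.(b.X)\{c,d})\{c,d} has moves (no moves)
Reachable graph of Q (3 states):
  t0 = rec X. c.(a.X)\{c,d} has moves =c=> t1
  t1 = (a.(rec X. c.(a.X)\{c,d}))\{c,d} has moves =a=> t2
  t2 = (rec X. c.(a.X)\{c,d})\{c,d} has moves (no moves)
Executing cb from P (initial set {s0}):
  step 1 (c): {s1}
  step 2 (b): {s2}
  — P admits the full trace.
Executing cb from Q (initial set {t0}):
  step 1 (c): {t1}
  step 2 (b): ∅ (Q stuck)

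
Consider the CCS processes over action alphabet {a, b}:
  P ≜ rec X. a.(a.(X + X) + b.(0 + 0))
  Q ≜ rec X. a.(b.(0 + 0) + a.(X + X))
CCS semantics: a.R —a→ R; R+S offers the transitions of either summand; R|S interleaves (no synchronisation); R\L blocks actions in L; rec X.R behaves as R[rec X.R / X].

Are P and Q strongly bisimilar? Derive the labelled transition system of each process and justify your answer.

P's transition system — 4 states:
  s0 = rec X. a.(a.(X + X) + b.(0 + 0)) ⊢ =a=> s1
  s1 = a.((rec X. a.(a.(X + X) + b.(0 + 0))) + (rec X. a.(a.(X + X) + b.(0 + 0)))) + b.(0 + 0) ⊢ =a=> s2, =b=> s3
  s2 = (rec X. a.(a.(X + X) + b.(0 + 0))) + (rec X. a.(a.(X + X) + b.(0 + 0))) ⊢ =a=> s1
  s3 = 0 + 0 ⊢ stopped
Q's transition system — 4 states:
  t0 = rec X. a.(b.(0 + 0) + a.(X + X)) ⊢ =a=> t1
  t1 = b.(0 + 0) + a.((rec X. a.(b.(0 + 0) + a.(X + X))) + (rec X. a.(b.(0 + 0) + a.(X + X)))) ⊢ =a=> t2, =b=> t3
  t2 = (rec X. a.(b.(0 + 0) + a.(X + X))) + (rec X. a.(b.(0 + 0) + a.(X + X))) ⊢ =a=> t1
  t3 = 0 + 0 ⊢ stopped
Coarsest stable partition (strong bisimilarity classes):
  B0 = {s0, s2, t0, t2}
  B1 = {s1, t1}
  B2 = {s3, t3}
s0 ∈ B0, t0 ∈ B0 → same block

P ~ Q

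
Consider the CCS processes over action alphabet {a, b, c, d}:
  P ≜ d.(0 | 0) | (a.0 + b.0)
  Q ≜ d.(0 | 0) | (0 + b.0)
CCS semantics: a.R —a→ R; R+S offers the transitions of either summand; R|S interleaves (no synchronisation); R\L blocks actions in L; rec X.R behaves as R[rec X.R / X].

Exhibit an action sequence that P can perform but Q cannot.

P's transition system — 4 states:
  u0 = d.(0 | 0) | (a.0 + b.0) ⊢ ··a··> u1, ··b··> u1, ··d··> u2
  u1 = d.(0 | 0) | 0 ⊢ ··d··> u3
  u2 = 0 | 0 | (a.0 + b.0) ⊢ ··a··> u3, ··b··> u3
  u3 = 0 | 0 | 0 ⊢ stopped
Q's transition system — 4 states:
  v0 = d.(0 | 0) | (0 + b.0) ⊢ ··b··> v1, ··d··> v2
  v1 = d.(0 | 0) | 0 ⊢ ··d··> v3
  v2 = 0 | 0 | (0 + b.0) ⊢ ··b··> v3
  v3 = 0 | 0 | 0 ⊢ stopped
Run σ = ⟨a⟩ on P: start {u0}
  step 1 (a): {u1}
  P completes σ.
Run σ = ⟨a⟩ on Q: start {v0}
  step 1 (a): no successor for Q

a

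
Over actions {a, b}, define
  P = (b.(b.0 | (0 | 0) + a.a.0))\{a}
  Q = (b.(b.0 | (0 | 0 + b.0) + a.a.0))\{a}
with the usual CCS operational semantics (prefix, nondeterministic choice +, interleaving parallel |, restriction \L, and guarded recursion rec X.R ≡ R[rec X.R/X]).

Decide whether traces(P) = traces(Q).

LTS(P): 3 reachable states
  m0 = (b.(b.0 | (0 | 0) + a.a.0))\{a} has moves -b-> m1
  m1 = (b.0 | (0 | 0) + a.a.0)\{a} has moves -b-> m2
  m2 = (0 | (0 | 0))\{a} has moves ·
LTS(Q): 5 reachable states
  n0 = (b.(b.0 | (0 | 0 + b.0) + a.a.0))\{a} has moves -b-> n1
  n1 = (b.0 | (0 | 0 + b.0) + a.a.0)\{a} has moves -b-> n2, -b-> n3
  n2 = (0 | (0 | 0 + b.0))\{a} has moves -b-> n4
  n3 = (b.0 | 0)\{a} has moves -b-> n4
  n4 = (0 | 0)\{a} has moves ·
Executing bbb from Q (initial set {n0}):
  after b @ step 1: {n1}
  after b @ step 2: {n2, n3}
  after b @ step 3: {n4}
  ✓ Q
Executing bbb from P (initial set {m0}):
  after b @ step 1: {m1}
  after b @ step 2: {m2}
  after b @ step 3: no successor for P

trace-distinct — witness ⟨bbb⟩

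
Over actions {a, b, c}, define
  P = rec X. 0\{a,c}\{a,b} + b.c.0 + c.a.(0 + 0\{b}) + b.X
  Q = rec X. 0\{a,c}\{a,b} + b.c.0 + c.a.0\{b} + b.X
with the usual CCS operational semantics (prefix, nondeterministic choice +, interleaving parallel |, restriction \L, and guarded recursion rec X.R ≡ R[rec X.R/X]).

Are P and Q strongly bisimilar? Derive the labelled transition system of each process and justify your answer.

P ~ Q

Reachable graph of P (5 states):
  s0 = rec X. 0\{a,c}\{a,b} + b.c.0 + c.a.(0 + 0\{b}) + b.X → ··b··> s0, ··b··> s1, ··c··> s2
  s1 = c.0 → ··c··> s3
  s2 = a.(0 + 0\{b}) → ··a··> s4
  s3 = 0 → (no moves)
  s4 = 0 + 0\{b} → (no moves)
Reachable graph of Q (5 states):
  t0 = rec X. 0\{a,c}\{a,b} + b.c.0 + c.a.0\{b} + b.X → ··b··> t0, ··b··> t1, ··c··> t2
  t1 = c.0 → ··c··> t3
  t2 = a.0\{b} → ··a··> t4
  t3 = 0 → (no moves)
  t4 = 0\{b} → (no moves)
Coarsest stable partition (strong bisimilarity classes):
  B0 = {s0, t0}
  B1 = {s1, t1}
  B2 = {s3, s4, t3, t4}
  B3 = {s2, t2}
s0 ∈ B0, t0 ∈ B0 → same block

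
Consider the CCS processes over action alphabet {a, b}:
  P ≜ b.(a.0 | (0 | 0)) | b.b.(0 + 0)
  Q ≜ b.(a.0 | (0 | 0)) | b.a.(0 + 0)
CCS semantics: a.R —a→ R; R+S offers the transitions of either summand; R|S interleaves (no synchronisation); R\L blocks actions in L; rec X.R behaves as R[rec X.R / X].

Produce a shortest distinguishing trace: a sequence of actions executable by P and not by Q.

LTS(P): 9 reachable states
  p0 = b.(a.0 | (0 | 0)) | b.b.(0 + 0) | =b=> p1, =b=> p2
  p1 = a.0 | (0 | 0) | b.b.(0 + 0) | =a=> p3, =b=> p4
  p2 = b.(a.0 | (0 | 0)) | b.(0 + 0) | =b=> p4, =b=> p5
  p3 = 0 | (0 | 0) | b.b.(0 + 0) | =b=> p6
  p4 = a.0 | (0 | 0) | b.(0 + 0) | =a=> p6, =b=> p7
  p5 = b.(a.0 | (0 | 0)) | (0 + 0) | =b=> p7
  p6 = 0 | (0 | 0) | b.(0 + 0) | =b=> p8
  p7 = a.0 | (0 | 0) | (0 + 0) | =a=> p8
  p8 = 0 | (0 | 0) | (0 + 0) | deadlocked
LTS(Q): 9 reachable states
  q0 = b.(a.0 | (0 | 0)) | b.a.(0 + 0) | =b=> q1, =b=> q2
  q1 = a.0 | (0 | 0) | b.a.(0 + 0) | =a=> q3, =b=> q4
  q2 = b.(a.0 | (0 | 0)) | a.(0 + 0) | =a=> q5, =b=> q4
  q3 = 0 | (0 | 0) | b.a.(0 + 0) | =b=> q6
  q4 = a.0 | (0 | 0) | a.(0 + 0) | =a=> q6, =a=> q7
  q5 = b.(a.0 | (0 | 0)) | (0 + 0) | =b=> q7
  q6 = 0 | (0 | 0) | a.(0 + 0) | =a=> q8
  q7 = a.0 | (0 | 0) | (0 + 0) | =a=> q8
  q8 = 0 | (0 | 0) | (0 + 0) | deadlocked
Run σ = ⟨bbb⟩ on P: start {p0}
  step 1 (b): {p1, p2}
  step 2 (b): {p4, p5}
  step 3 (b): {p7}
  — P admits the full trace.
Run σ = ⟨bbb⟩ on Q: start {q0}
  step 1 (b): {q1, q2}
  step 2 (b): {q4}
  step 3 (b): ∅  — Q cannot continue

bbb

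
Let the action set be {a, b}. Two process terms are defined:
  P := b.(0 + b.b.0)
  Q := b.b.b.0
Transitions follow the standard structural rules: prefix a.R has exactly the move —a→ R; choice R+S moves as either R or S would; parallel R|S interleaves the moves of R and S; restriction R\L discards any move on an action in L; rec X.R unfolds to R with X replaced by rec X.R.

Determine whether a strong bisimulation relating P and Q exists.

YES

LTS(P): 4 reachable states
  m0 = b.(0 + b.b.0) | --b--▸ m1
  m1 = 0 + b.b.0 | --b--▸ m2
  m2 = b.0 | --b--▸ m3
  m3 = 0 | ·
LTS(Q): 4 reachable states
  n0 = b.b.b.0 | --b--▸ n1
  n1 = b.b.0 | --b--▸ n2
  n2 = b.0 | --b--▸ n3
  n3 = 0 | ·
Partition-refinement fixed point:
  B0 = {m0, n0}
  B1 = {m1, n1}
  B2 = {m2, n2}
  B3 = {m3, n3}
m0 ∈ B0, n0 ∈ B0 → same block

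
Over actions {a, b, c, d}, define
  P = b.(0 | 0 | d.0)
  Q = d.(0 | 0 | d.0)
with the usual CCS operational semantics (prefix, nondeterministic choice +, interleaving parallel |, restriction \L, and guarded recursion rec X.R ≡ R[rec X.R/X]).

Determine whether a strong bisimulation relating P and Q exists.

P ≁ Q

Reachable graph of P (3 states):
  s0 = b.(0 | 0 | d.0) | -b-> s1
  s1 = 0 | 0 | d.0 | -d-> s2
  s2 = 0 | 0 | 0 | deadlocked
Reachable graph of Q (3 states):
  t0 = d.(0 | 0 | d.0) | -d-> t1
  t1 = 0 | 0 | d.0 | -d-> t2
  t2 = 0 | 0 | 0 | deadlocked
Bisimilarity quotient blocks:
  B0 = {s0}
  B1 = {s1, t1}
  B2 = {s2, t2}
  B3 = {t0}
s0 ∈ B0, t0 ∈ B3 → different blocks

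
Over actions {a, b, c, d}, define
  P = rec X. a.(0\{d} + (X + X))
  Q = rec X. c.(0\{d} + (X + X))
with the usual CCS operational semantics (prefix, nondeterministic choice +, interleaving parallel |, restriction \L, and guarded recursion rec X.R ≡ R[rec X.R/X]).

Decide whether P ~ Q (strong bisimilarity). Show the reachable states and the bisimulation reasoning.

P's transition system — 2 states:
  s0 = rec X. a.(0\{d} + (X + X)) has moves -a-> s1
  s1 = 0\{d} + ((rec X. a.(0\{d} + (X + X))) + (rec X. a.(0\{d} + (X + X)))) has moves -a-> s1
Q's transition system — 2 states:
  t0 = rec X. c.(0\{d} + (X + X)) has moves -c-> t1
  t1 = 0\{d} + ((rec X. c.(0\{d} + (X + X))) + (rec X. c.(0\{d} + (X + X)))) has moves -c-> t1
Coarsest stable partition (strong bisimilarity classes):
  B0 = {s0, s1}
  B1 = {t0, t1}
s0 ∈ B0, t0 ∈ B1 → different blocks

P ≁ Q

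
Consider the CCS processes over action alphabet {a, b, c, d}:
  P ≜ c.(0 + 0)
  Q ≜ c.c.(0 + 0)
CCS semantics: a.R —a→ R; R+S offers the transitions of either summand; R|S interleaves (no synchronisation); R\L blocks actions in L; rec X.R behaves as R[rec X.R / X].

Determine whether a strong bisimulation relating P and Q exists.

P ≁ Q

P's transition system — 2 states:
  u0 = c.(0 + 0) | --c--▸ u1
  u1 = 0 + 0 | ∅
Q's transition system — 3 states:
  v0 = c.c.(0 + 0) | --c--▸ v1
  v1 = c.(0 + 0) | --c--▸ v2
  v2 = 0 + 0 | ∅
Partition-refinement fixed point:
  B0 = {u0, v1}
  B1 = {u1, v2}
  B2 = {v0}
u0 ∈ B0, v0 ∈ B2 → different blocks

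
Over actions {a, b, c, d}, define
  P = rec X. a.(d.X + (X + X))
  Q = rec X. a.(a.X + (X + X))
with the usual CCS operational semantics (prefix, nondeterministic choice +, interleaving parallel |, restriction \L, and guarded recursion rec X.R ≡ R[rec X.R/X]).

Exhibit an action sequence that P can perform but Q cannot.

ad

Reachable graph of P (2 states):
  m0 = rec X. a.(d.X + (X + X)) ⊢ --a--▸ m1
  m1 = d.(rec X. a.(d.X + (X + X))) + ((rec X. a.(d.X + (X + X))) + (rec X. a.(d.X + (X + X)))) ⊢ --a--▸ m1, --d--▸ m0
Reachable graph of Q (2 states):
  n0 = rec X. a.(a.X + (X + X)) ⊢ --a--▸ n1
  n1 = a.(rec X. a.(a.X + (X + X))) + ((rec X. a.(a.X + (X + X))) + (rec X. a.(a.X + (X + X)))) ⊢ --a--▸ n0, --a--▸ n1
Executing ad from P (initial set {m0}):
  step 1 (a): {m1}
  step 2 (d): {m0}
  ✓ P
Executing ad from Q (initial set {n0}):
  step 1 (a): {n1}
  step 2 (d): ∅  — Q cannot continue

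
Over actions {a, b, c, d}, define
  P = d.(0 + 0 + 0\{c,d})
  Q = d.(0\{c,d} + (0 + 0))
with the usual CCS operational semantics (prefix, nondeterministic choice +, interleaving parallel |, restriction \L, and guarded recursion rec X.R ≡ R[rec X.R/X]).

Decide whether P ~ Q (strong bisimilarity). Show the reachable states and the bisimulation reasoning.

P's transition system — 2 states:
  s0 = d.(0 + 0 + 0\{c,d}) :: ··d··> s1
  s1 = 0 + 0 + 0\{c,d} :: (no moves)
Q's transition system — 2 states:
  t0 = d.(0\{c,d} + (0 + 0)) :: ··d··> t1
  t1 = 0\{c,d} + (0 + 0) :: (no moves)
Coarsest stable partition (strong bisimilarity classes):
  B0 = {s0, t0}
  B1 = {s1, t1}
s0 ∈ B0, t0 ∈ B0 → same block

bisimilar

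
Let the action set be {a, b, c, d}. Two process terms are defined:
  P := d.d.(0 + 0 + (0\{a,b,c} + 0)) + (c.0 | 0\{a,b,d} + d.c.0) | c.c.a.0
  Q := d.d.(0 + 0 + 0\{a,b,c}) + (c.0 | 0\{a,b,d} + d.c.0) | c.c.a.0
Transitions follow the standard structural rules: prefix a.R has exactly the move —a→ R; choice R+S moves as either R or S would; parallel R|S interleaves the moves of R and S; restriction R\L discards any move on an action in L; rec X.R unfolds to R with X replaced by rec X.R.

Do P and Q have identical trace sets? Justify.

P's transition system — 18 states:
  u0 = d.d.(0 + 0 + (0\{a,b,c} + 0)) + (c.0 | 0\{a,b,d} + d.c.0) | c.c.a.0 | -c-> u1, -c-> u2, -d-> u3, -d-> u4
  u1 = (c.0 | 0\{a,b,d} + d.c.0) | c.a.0 | -c-> u5, -c-> u6, -d-> u7
  u2 = 0 | 0\{a,b,d} | c.c.a.0 | -c-> u6
  u3 = c.0 | c.c.a.0 | -c-> u7, -c-> u8
  u4 = d.(0 + 0 + (0\{a,b,c} + 0)) | -d-> u9
  u5 = (c.0 | 0\{a,b,d} + d.c.0) | a.0 | -a-> u10, -c-> u11, -d-> u12
  u6 = 0 | 0\{a,b,d} | c.a.0 | -c-> u11
  u7 = c.0 | c.a.0 | -c-> u12, -c-> u13
  u8 = 0 | c.c.a.0 | -c-> u13
  u9 = 0 + 0 + (0\{a,b,c} + 0) | ∅
  u10 = (c.0 | 0\{a,b,d} + d.c.0) | 0 | -c-> u14, -d-> u15
  u11 = 0 | 0\{a,b,d} | a.0 | -a-> u14
  u12 = c.0 | a.0 | -a-> u15, -c-> u16
  u13 = 0 | c.a.0 | -c-> u16
  u14 = 0 | 0\{a,b,d} | 0 | ∅
  u15 = c.0 | 0 | -c-> u17
  u16 = 0 | a.0 | -a-> u17
  u17 = 0 | 0 | ∅
Q's transition system — 18 states:
  v0 = d.d.(0 + 0 + 0\{a,b,c}) + (c.0 | 0\{a,b,d} + d.c.0) | c.c.a.0 | -c-> v1, -c-> v2, -d-> v3, -d-> v4
  v1 = (c.0 | 0\{a,b,d} + d.c.0) | c.a.0 | -c-> v5, -c-> v6, -d-> v7
  v2 = 0 | 0\{a,b,d} | c.c.a.0 | -c-> v6
  v3 = c.0 | c.c.a.0 | -c-> v7, -c-> v8
  v4 = d.(0 + 0 + 0\{a,b,c}) | -d-> v9
  v5 = (c.0 | 0\{a,b,d} + d.c.0) | a.0 | -a-> v10, -c-> v11, -d-> v12
  v6 = 0 | 0\{a,b,d} | c.a.0 | -c-> v11
  v7 = c.0 | c.a.0 | -c-> v12, -c-> v13
  v8 = 0 | c.c.a.0 | -c-> v13
  v9 = 0 + 0 + 0\{a,b,c} | ∅
  v10 = (c.0 | 0\{a,b,d} + d.c.0) | 0 | -c-> v14, -d-> v15
  v11 = 0 | 0\{a,b,d} | a.0 | -a-> v14
  v12 = c.0 | a.0 | -a-> v15, -c-> v16
  v13 = 0 | c.a.0 | -c-> v16
  v14 = 0 | 0\{a,b,d} | 0 | ∅
  v15 = c.0 | 0 | -c-> v17
  v16 = 0 | a.0 | -a-> v17
  v17 = 0 | 0 | ∅
Partition-refinement fixed point:
  B0 = {u0, v0}
  B1 = {u1, v1}
  B2 = {u13, u6, v13, v6}
  B3 = {u11, u16, v11, v16}
  B4 = {u14, u17, u9, v14, v17, v9}
  B5 = {u5, v5}
  B6 = {u12, v12}
  B7 = {u15, v15}
  B8 = {u10, v10}
  B9 = {u7, v7}
  B10 = {u2, u8, v2, v8}
  B11 = {u4, v4}
  B12 = {u3, v3}
u0 ∈ B0, v0 ∈ B0 → same block
Bisimilar ⇒ trace-equivalent.

traces(P) = traces(Q)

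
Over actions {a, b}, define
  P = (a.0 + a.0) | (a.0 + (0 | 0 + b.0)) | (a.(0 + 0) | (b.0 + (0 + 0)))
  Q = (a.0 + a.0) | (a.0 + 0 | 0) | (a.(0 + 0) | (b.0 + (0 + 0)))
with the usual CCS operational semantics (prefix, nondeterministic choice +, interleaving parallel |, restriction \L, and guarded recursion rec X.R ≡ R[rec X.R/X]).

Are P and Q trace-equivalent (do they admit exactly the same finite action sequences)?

trace-distinct — witness ⟨bb⟩

Reachable graph of P (16 states):
  m0 = (a.0 + a.0) | (a.0 + (0 | 0 + b.0)) | (a.(0 + 0) | (b.0 + (0 + 0))) | --a--▸ m1, --a--▸ m2, --a--▸ m3, --b--▸ m2, --b--▸ m4
  m1 = (a.0 + a.0) | (a.0 + (0 | 0 + b.0)) | ((0 + 0) | (b.0 + (0 + 0))) | --a--▸ m5, --a--▸ m6, --b--▸ m5, --b--▸ m7
  m2 = (a.0 + a.0) | 0 | (a.(0 + 0) | (b.0 + (0 + 0))) | --a--▸ m5, --a--▸ m8, --b--▸ m9
  m3 = 0 | (a.0 + (0 | 0 + b.0)) | (a.(0 + 0) | (b.0 + (0 + 0))) | --a--▸ m6, --a--▸ m8, --b--▸ m10, --b--▸ m8
  m4 = (a.0 + a.0) | (a.0 + (0 | 0 + b.0)) | (a.(0 + 0) | 0) | --a--▸ m10, --a--▸ m7, --a--▸ m9, --b--▸ m9
  m5 = (a.0 + a.0) | 0 | ((0 + 0) | (b.0 + (0 + 0))) | --a--▸ m11, --b--▸ m12
  m6 = 0 | (a.0 + (0 | 0 + b.0)) | ((0 + 0) | (b.0 + (0 + 0))) | --a--▸ m11, --b--▸ m11, --b--▸ m13
  m7 = (a.0 + a.0) | (a.0 + (0 | 0 + b.0)) | ((0 + 0) | 0) | --a--▸ m12, --a--▸ m13, --b--▸ m12
  m8 = 0 | 0 | (a.(0 + 0) | (b.0 + (0 + 0))) | --a--▸ m11, --b--▸ m14
  m9 = (a.0 + a.0) | 0 | (a.(0 + 0) | 0) | --a--▸ m12, --a--▸ m14
  m10 = 0 | (a.0 + (0 | 0 + b.0)) | (a.(0 + 0) | 0) | --a--▸ m13, --a--▸ m14, --b--▸ m14
  m11 = 0 | 0 | ((0 + 0) | (b.0 + (0 + 0))) | --b--▸ m15
  m12 = (a.0 + a.0) | 0 | ((0 + 0) | 0) | --a--▸ m15
  m13 = 0 | (a.0 + (0 | 0 + b.0)) | ((0 + 0) | 0) | --a--▸ m15, --b--▸ m15
  m14 = 0 | 0 | (a.(0 + 0) | 0) | --a--▸ m15
  m15 = 0 | 0 | ((0 + 0) | 0) | deadlocked
Reachable graph of Q (16 states):
  n0 = (a.0 + a.0) | (a.0 + 0 | 0) | (a.(0 + 0) | (b.0 + (0 + 0))) | --a--▸ n1, --a--▸ n2, --a--▸ n3, --b--▸ n4
  n1 = (a.0 + a.0) | (a.0 + 0 | 0) | ((0 + 0) | (b.0 + (0 + 0))) | --a--▸ n5, --a--▸ n6, --b--▸ n7
  n2 = (a.0 + a.0) | 0 | (a.(0 + 0) | (b.0 + (0 + 0))) | --a--▸ n5, --a--▸ n8, --b--▸ n9
  n3 = 0 | (a.0 + 0 | 0) | (a.(0 + 0) | (b.0 + (0 + 0))) | --a--▸ n6, --a--▸ n8, --b--▸ n10
  n4 = (a.0 + a.0) | (a.0 + 0 | 0) | (a.(0 + 0) | 0) | --a--▸ n10, --a--▸ n7, --a--▸ n9
  n5 = (a.0 + a.0) | 0 | ((0 + 0) | (b.0 + (0 + 0))) | --a--▸ n11, --b--▸ n12
  n6 = 0 | (a.0 + 0 | 0) | ((0 + 0) | (b.0 + (0 + 0))) | --a--▸ n11, --b--▸ n13
  n7 = (a.0 + a.0) | (a.0 + 0 | 0) | ((0 + 0) | 0) | --a--▸ n12, --a--▸ n13
  n8 = 0 | 0 | (a.(0 + 0) | (b.0 + (0 + 0))) | --a--▸ n11, --b--▸ n14
  n9 = (a.0 + a.0) | 0 | (a.(0 + 0) | 0) | --a--▸ n12, --a--▸ n14
  n10 = 0 | (a.0 + 0 | 0) | (a.(0 + 0) | 0) | --a--▸ n13, --a--▸ n14
  n11 = 0 | 0 | ((0 + 0) | (b.0 + (0 + 0))) | --b--▸ n15
  n12 = (a.0 + a.0) | 0 | ((0 + 0) | 0) | --a--▸ n15
  n13 = 0 | (a.0 + 0 | 0) | ((0 + 0) | 0) | --a--▸ n15
  n14 = 0 | 0 | (a.(0 + 0) | 0) | --a--▸ n15
  n15 = 0 | 0 | ((0 + 0) | 0) | deadlocked
Executing bb from P (initial set {m0}):
  step 1 (b): {m2, m4}
  step 2 (b): {m9}
  P completes σ.
Executing bb from Q (initial set {n0}):
  step 1 (b): {n4}
  step 2 (b): no successor for Q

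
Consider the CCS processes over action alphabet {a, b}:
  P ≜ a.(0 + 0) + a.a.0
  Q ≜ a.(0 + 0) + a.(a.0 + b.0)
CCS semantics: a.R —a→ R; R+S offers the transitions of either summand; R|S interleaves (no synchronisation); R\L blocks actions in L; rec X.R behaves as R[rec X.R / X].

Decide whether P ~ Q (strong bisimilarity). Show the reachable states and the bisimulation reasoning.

P ≁ Q

LTS(P): 4 reachable states
  m0 = a.(0 + 0) + a.a.0 | --a--▸ m1, --a--▸ m2
  m1 = 0 + 0 | (no moves)
  m2 = a.0 | --a--▸ m3
  m3 = 0 | (no moves)
LTS(Q): 4 reachable states
  n0 = a.(0 + 0) + a.(a.0 + b.0) | --a--▸ n1, --a--▸ n2
  n1 = 0 + 0 | (no moves)
  n2 = a.0 + b.0 | --a--▸ n3, --b--▸ n3
  n3 = 0 | (no moves)
Coarsest stable partition (strong bisimilarity classes):
  B0 = {m0}
  B1 = {m1, m3, n1, n3}
  B2 = {m2}
  B3 = {n0}
  B4 = {n2}
m0 ∈ B0, n0 ∈ B3 → different blocks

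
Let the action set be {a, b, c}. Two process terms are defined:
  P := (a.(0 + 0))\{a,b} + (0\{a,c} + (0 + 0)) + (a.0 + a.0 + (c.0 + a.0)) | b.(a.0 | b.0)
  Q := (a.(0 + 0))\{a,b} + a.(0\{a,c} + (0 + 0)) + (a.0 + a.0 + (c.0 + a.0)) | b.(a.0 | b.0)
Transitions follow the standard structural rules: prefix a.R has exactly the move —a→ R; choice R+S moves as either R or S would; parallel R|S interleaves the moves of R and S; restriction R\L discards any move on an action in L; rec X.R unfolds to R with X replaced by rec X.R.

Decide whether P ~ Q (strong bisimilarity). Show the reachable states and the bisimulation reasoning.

NO

LTS(P): 10 reachable states
  s0 = (a.(0 + 0))\{a,b} + (0\{a,c} + (0 + 0)) + (a.0 + a.0 + (c.0 + a.0)) | b.(a.0 | b.0) ⊢ -a-> s1, -b-> s2, -c-> s1
  s1 = 0 | b.(a.0 | b.0) ⊢ -b-> s3
  s2 = (a.0 + a.0 + (c.0 + a.0)) | (a.0 | b.0) ⊢ -a-> s3, -a-> s4, -b-> s5, -c-> s3
  s3 = 0 | (a.0 | b.0) ⊢ -a-> s6, -b-> s7
  s4 = (a.0 + a.0 + (c.0 + a.0)) | (0 | b.0) ⊢ -a-> s6, -b-> s8, -c-> s6
  s5 = (a.0 + a.0 + (c.0 + a.0)) | (a.0 | 0) ⊢ -a-> s7, -a-> s8, -c-> s7
  s6 = 0 | (0 | b.0) ⊢ -b-> s9
  s7 = 0 | (a.0 | 0) ⊢ -a-> s9
  s8 = (a.0 + a.0 + (c.0 + a.0)) | (0 | 0) ⊢ -a-> s9, -c-> s9
  s9 = 0 | (0 | 0) ⊢ ∅
LTS(Q): 11 reachable states
  t0 = (a.(0 + 0))\{a,b} + a.(0\{a,c} + (0 + 0)) + (a.0 + a.0 + (c.0 + a.0)) | b.(a.0 | b.0) ⊢ -a-> t1, -a-> t2, -b-> t3, -c-> t1
  t1 = 0 | b.(a.0 | b.0) ⊢ -b-> t4
  t2 = 0\{a,c} + (0 + 0) ⊢ ∅
  t3 = (a.0 + a.0 + (c.0 + a.0)) | (a.0 | b.0) ⊢ -a-> t4, -a-> t5, -b-> t6, -c-> t4
  t4 = 0 | (a.0 | b.0) ⊢ -a-> t7, -b-> t8
  t5 = (a.0 + a.0 + (c.0 + a.0)) | (0 | b.0) ⊢ -a-> t7, -b-> t9, -c-> t7
  t6 = (a.0 + a.0 + (c.0 + a.0)) | (a.0 | 0) ⊢ -a-> t8, -a-> t9, -c-> t8
  t7 = 0 | (0 | b.0) ⊢ -b-> t10
  t8 = 0 | (a.0 | 0) ⊢ -a-> t10
  t9 = (a.0 + a.0 + (c.0 + a.0)) | (0 | 0) ⊢ -a-> t10, -c-> t10
  t10 = 0 | (0 | 0) ⊢ ∅
Partition-refinement fixed point:
  B0 = {s0}
  B1 = {s2, t3}
  B2 = {s3, t4}
  B3 = {s6, t7}
  B4 = {s9, t10, t2}
  B5 = {s7, t8}
  B6 = {s4, t5}
  B7 = {s8, t9}
  B8 = {s5, t6}
  B9 = {s1, t1}
  B10 = {t0}
s0 ∈ B0, t0 ∈ B10 → different blocks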